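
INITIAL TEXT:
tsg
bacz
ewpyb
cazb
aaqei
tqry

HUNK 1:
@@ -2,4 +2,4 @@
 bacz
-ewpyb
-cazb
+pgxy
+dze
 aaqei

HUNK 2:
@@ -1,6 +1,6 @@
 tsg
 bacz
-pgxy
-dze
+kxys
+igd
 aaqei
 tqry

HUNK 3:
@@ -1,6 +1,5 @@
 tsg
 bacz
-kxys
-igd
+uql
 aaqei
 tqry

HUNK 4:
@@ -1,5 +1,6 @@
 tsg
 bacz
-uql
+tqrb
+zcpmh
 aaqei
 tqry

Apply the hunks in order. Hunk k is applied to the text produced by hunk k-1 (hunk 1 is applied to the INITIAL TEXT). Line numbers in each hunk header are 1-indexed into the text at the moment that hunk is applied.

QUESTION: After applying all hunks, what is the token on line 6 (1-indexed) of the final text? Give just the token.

Hunk 1: at line 2 remove [ewpyb,cazb] add [pgxy,dze] -> 6 lines: tsg bacz pgxy dze aaqei tqry
Hunk 2: at line 1 remove [pgxy,dze] add [kxys,igd] -> 6 lines: tsg bacz kxys igd aaqei tqry
Hunk 3: at line 1 remove [kxys,igd] add [uql] -> 5 lines: tsg bacz uql aaqei tqry
Hunk 4: at line 1 remove [uql] add [tqrb,zcpmh] -> 6 lines: tsg bacz tqrb zcpmh aaqei tqry
Final line 6: tqry

Answer: tqry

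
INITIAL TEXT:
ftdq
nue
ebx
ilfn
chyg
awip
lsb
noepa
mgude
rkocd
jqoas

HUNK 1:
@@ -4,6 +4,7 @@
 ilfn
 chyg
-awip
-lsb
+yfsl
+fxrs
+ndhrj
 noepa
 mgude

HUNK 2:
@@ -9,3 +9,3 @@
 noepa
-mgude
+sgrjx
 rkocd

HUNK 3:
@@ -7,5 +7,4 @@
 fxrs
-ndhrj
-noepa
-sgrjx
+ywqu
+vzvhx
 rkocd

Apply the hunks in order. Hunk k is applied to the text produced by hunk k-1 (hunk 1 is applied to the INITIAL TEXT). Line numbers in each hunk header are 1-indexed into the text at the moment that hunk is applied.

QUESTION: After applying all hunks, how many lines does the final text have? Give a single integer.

Hunk 1: at line 4 remove [awip,lsb] add [yfsl,fxrs,ndhrj] -> 12 lines: ftdq nue ebx ilfn chyg yfsl fxrs ndhrj noepa mgude rkocd jqoas
Hunk 2: at line 9 remove [mgude] add [sgrjx] -> 12 lines: ftdq nue ebx ilfn chyg yfsl fxrs ndhrj noepa sgrjx rkocd jqoas
Hunk 3: at line 7 remove [ndhrj,noepa,sgrjx] add [ywqu,vzvhx] -> 11 lines: ftdq nue ebx ilfn chyg yfsl fxrs ywqu vzvhx rkocd jqoas
Final line count: 11

Answer: 11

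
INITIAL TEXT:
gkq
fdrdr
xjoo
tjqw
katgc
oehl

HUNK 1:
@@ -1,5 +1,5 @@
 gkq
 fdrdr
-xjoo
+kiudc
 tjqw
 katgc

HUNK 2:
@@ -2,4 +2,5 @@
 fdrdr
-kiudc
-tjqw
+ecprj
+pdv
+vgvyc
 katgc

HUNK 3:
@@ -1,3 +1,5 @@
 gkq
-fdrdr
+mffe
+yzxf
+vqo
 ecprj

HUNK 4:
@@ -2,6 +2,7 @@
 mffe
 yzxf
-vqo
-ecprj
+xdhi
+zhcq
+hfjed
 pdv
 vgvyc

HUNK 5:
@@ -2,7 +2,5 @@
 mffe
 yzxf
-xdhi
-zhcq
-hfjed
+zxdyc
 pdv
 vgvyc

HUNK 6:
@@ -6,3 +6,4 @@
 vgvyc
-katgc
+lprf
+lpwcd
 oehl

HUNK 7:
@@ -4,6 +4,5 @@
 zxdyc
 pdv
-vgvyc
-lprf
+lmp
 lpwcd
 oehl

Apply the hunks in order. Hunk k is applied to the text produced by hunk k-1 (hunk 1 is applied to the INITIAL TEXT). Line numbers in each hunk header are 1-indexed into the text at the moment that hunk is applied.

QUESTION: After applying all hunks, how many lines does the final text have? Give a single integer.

Hunk 1: at line 1 remove [xjoo] add [kiudc] -> 6 lines: gkq fdrdr kiudc tjqw katgc oehl
Hunk 2: at line 2 remove [kiudc,tjqw] add [ecprj,pdv,vgvyc] -> 7 lines: gkq fdrdr ecprj pdv vgvyc katgc oehl
Hunk 3: at line 1 remove [fdrdr] add [mffe,yzxf,vqo] -> 9 lines: gkq mffe yzxf vqo ecprj pdv vgvyc katgc oehl
Hunk 4: at line 2 remove [vqo,ecprj] add [xdhi,zhcq,hfjed] -> 10 lines: gkq mffe yzxf xdhi zhcq hfjed pdv vgvyc katgc oehl
Hunk 5: at line 2 remove [xdhi,zhcq,hfjed] add [zxdyc] -> 8 lines: gkq mffe yzxf zxdyc pdv vgvyc katgc oehl
Hunk 6: at line 6 remove [katgc] add [lprf,lpwcd] -> 9 lines: gkq mffe yzxf zxdyc pdv vgvyc lprf lpwcd oehl
Hunk 7: at line 4 remove [vgvyc,lprf] add [lmp] -> 8 lines: gkq mffe yzxf zxdyc pdv lmp lpwcd oehl
Final line count: 8

Answer: 8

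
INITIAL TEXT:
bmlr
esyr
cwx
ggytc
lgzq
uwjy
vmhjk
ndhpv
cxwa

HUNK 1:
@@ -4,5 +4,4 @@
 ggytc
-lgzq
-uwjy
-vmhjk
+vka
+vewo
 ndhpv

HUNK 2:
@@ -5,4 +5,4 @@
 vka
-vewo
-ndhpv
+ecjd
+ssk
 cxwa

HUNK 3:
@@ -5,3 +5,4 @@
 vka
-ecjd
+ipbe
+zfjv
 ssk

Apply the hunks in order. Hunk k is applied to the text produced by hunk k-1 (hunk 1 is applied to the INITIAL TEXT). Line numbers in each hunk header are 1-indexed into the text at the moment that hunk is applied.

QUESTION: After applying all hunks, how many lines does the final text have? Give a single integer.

Answer: 9

Derivation:
Hunk 1: at line 4 remove [lgzq,uwjy,vmhjk] add [vka,vewo] -> 8 lines: bmlr esyr cwx ggytc vka vewo ndhpv cxwa
Hunk 2: at line 5 remove [vewo,ndhpv] add [ecjd,ssk] -> 8 lines: bmlr esyr cwx ggytc vka ecjd ssk cxwa
Hunk 3: at line 5 remove [ecjd] add [ipbe,zfjv] -> 9 lines: bmlr esyr cwx ggytc vka ipbe zfjv ssk cxwa
Final line count: 9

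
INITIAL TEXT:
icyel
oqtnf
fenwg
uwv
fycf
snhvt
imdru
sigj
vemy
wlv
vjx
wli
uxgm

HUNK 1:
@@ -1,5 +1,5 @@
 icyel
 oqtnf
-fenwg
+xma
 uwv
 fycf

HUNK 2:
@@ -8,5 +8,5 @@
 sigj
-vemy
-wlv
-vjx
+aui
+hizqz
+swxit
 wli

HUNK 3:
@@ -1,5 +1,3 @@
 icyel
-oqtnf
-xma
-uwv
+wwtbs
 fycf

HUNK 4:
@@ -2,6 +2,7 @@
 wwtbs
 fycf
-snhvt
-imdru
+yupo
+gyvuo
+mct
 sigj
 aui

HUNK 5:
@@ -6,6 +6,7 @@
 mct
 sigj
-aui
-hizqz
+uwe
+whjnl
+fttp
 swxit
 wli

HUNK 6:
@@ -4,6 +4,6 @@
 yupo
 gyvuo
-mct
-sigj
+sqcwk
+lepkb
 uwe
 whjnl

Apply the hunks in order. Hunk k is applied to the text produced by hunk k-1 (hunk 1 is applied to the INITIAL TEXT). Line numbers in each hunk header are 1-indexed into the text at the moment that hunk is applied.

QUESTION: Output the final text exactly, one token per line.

Answer: icyel
wwtbs
fycf
yupo
gyvuo
sqcwk
lepkb
uwe
whjnl
fttp
swxit
wli
uxgm

Derivation:
Hunk 1: at line 1 remove [fenwg] add [xma] -> 13 lines: icyel oqtnf xma uwv fycf snhvt imdru sigj vemy wlv vjx wli uxgm
Hunk 2: at line 8 remove [vemy,wlv,vjx] add [aui,hizqz,swxit] -> 13 lines: icyel oqtnf xma uwv fycf snhvt imdru sigj aui hizqz swxit wli uxgm
Hunk 3: at line 1 remove [oqtnf,xma,uwv] add [wwtbs] -> 11 lines: icyel wwtbs fycf snhvt imdru sigj aui hizqz swxit wli uxgm
Hunk 4: at line 2 remove [snhvt,imdru] add [yupo,gyvuo,mct] -> 12 lines: icyel wwtbs fycf yupo gyvuo mct sigj aui hizqz swxit wli uxgm
Hunk 5: at line 6 remove [aui,hizqz] add [uwe,whjnl,fttp] -> 13 lines: icyel wwtbs fycf yupo gyvuo mct sigj uwe whjnl fttp swxit wli uxgm
Hunk 6: at line 4 remove [mct,sigj] add [sqcwk,lepkb] -> 13 lines: icyel wwtbs fycf yupo gyvuo sqcwk lepkb uwe whjnl fttp swxit wli uxgm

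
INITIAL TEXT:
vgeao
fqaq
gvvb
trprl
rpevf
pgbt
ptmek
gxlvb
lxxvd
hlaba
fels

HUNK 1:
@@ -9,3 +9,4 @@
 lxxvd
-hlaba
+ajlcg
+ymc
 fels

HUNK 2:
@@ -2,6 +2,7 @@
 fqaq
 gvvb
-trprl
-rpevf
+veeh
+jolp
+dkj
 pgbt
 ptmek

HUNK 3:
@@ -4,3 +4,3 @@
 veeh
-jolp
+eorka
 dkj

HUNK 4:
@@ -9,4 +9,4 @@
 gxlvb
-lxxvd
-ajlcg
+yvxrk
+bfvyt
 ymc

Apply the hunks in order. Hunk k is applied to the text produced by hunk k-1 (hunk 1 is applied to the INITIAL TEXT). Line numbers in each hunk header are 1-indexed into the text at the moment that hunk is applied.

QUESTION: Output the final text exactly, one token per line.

Hunk 1: at line 9 remove [hlaba] add [ajlcg,ymc] -> 12 lines: vgeao fqaq gvvb trprl rpevf pgbt ptmek gxlvb lxxvd ajlcg ymc fels
Hunk 2: at line 2 remove [trprl,rpevf] add [veeh,jolp,dkj] -> 13 lines: vgeao fqaq gvvb veeh jolp dkj pgbt ptmek gxlvb lxxvd ajlcg ymc fels
Hunk 3: at line 4 remove [jolp] add [eorka] -> 13 lines: vgeao fqaq gvvb veeh eorka dkj pgbt ptmek gxlvb lxxvd ajlcg ymc fels
Hunk 4: at line 9 remove [lxxvd,ajlcg] add [yvxrk,bfvyt] -> 13 lines: vgeao fqaq gvvb veeh eorka dkj pgbt ptmek gxlvb yvxrk bfvyt ymc fels

Answer: vgeao
fqaq
gvvb
veeh
eorka
dkj
pgbt
ptmek
gxlvb
yvxrk
bfvyt
ymc
fels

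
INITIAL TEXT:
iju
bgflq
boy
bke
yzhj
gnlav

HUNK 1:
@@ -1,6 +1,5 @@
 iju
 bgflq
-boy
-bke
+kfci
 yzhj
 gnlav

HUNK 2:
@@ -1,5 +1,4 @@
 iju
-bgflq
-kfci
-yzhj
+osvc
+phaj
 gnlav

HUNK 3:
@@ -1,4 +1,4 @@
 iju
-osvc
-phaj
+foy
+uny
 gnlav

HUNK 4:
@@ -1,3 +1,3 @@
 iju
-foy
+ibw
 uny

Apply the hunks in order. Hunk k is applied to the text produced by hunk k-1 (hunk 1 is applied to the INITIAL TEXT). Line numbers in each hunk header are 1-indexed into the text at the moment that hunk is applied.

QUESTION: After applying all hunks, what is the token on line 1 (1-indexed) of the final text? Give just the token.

Hunk 1: at line 1 remove [boy,bke] add [kfci] -> 5 lines: iju bgflq kfci yzhj gnlav
Hunk 2: at line 1 remove [bgflq,kfci,yzhj] add [osvc,phaj] -> 4 lines: iju osvc phaj gnlav
Hunk 3: at line 1 remove [osvc,phaj] add [foy,uny] -> 4 lines: iju foy uny gnlav
Hunk 4: at line 1 remove [foy] add [ibw] -> 4 lines: iju ibw uny gnlav
Final line 1: iju

Answer: iju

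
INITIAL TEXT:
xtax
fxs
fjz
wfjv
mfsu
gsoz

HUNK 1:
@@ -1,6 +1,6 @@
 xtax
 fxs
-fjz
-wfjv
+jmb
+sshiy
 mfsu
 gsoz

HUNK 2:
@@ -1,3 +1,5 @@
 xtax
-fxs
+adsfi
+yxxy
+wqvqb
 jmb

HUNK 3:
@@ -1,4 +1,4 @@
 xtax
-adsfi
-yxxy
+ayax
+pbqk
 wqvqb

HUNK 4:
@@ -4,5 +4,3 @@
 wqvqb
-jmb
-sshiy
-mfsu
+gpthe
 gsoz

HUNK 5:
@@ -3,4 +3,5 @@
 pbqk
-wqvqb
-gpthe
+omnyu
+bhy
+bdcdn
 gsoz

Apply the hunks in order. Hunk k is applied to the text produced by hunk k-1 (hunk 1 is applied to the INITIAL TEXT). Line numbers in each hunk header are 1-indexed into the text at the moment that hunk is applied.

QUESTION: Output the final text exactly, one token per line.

Answer: xtax
ayax
pbqk
omnyu
bhy
bdcdn
gsoz

Derivation:
Hunk 1: at line 1 remove [fjz,wfjv] add [jmb,sshiy] -> 6 lines: xtax fxs jmb sshiy mfsu gsoz
Hunk 2: at line 1 remove [fxs] add [adsfi,yxxy,wqvqb] -> 8 lines: xtax adsfi yxxy wqvqb jmb sshiy mfsu gsoz
Hunk 3: at line 1 remove [adsfi,yxxy] add [ayax,pbqk] -> 8 lines: xtax ayax pbqk wqvqb jmb sshiy mfsu gsoz
Hunk 4: at line 4 remove [jmb,sshiy,mfsu] add [gpthe] -> 6 lines: xtax ayax pbqk wqvqb gpthe gsoz
Hunk 5: at line 3 remove [wqvqb,gpthe] add [omnyu,bhy,bdcdn] -> 7 lines: xtax ayax pbqk omnyu bhy bdcdn gsoz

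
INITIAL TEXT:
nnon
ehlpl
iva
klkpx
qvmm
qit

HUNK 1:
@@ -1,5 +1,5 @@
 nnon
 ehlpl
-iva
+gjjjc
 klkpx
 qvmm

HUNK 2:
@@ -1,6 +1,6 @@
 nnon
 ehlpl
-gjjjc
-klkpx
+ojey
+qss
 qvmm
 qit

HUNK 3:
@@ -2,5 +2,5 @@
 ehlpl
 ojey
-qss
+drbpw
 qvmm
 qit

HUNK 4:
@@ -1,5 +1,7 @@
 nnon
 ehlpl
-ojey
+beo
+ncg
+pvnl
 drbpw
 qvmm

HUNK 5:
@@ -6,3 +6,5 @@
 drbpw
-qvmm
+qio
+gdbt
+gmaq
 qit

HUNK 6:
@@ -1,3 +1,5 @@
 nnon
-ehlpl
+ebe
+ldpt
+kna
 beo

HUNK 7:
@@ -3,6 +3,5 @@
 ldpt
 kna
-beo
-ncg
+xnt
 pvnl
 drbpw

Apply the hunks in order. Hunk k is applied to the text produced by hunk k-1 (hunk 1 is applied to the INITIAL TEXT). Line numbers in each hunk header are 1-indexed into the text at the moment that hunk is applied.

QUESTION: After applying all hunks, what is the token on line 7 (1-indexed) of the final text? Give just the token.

Answer: drbpw

Derivation:
Hunk 1: at line 1 remove [iva] add [gjjjc] -> 6 lines: nnon ehlpl gjjjc klkpx qvmm qit
Hunk 2: at line 1 remove [gjjjc,klkpx] add [ojey,qss] -> 6 lines: nnon ehlpl ojey qss qvmm qit
Hunk 3: at line 2 remove [qss] add [drbpw] -> 6 lines: nnon ehlpl ojey drbpw qvmm qit
Hunk 4: at line 1 remove [ojey] add [beo,ncg,pvnl] -> 8 lines: nnon ehlpl beo ncg pvnl drbpw qvmm qit
Hunk 5: at line 6 remove [qvmm] add [qio,gdbt,gmaq] -> 10 lines: nnon ehlpl beo ncg pvnl drbpw qio gdbt gmaq qit
Hunk 6: at line 1 remove [ehlpl] add [ebe,ldpt,kna] -> 12 lines: nnon ebe ldpt kna beo ncg pvnl drbpw qio gdbt gmaq qit
Hunk 7: at line 3 remove [beo,ncg] add [xnt] -> 11 lines: nnon ebe ldpt kna xnt pvnl drbpw qio gdbt gmaq qit
Final line 7: drbpw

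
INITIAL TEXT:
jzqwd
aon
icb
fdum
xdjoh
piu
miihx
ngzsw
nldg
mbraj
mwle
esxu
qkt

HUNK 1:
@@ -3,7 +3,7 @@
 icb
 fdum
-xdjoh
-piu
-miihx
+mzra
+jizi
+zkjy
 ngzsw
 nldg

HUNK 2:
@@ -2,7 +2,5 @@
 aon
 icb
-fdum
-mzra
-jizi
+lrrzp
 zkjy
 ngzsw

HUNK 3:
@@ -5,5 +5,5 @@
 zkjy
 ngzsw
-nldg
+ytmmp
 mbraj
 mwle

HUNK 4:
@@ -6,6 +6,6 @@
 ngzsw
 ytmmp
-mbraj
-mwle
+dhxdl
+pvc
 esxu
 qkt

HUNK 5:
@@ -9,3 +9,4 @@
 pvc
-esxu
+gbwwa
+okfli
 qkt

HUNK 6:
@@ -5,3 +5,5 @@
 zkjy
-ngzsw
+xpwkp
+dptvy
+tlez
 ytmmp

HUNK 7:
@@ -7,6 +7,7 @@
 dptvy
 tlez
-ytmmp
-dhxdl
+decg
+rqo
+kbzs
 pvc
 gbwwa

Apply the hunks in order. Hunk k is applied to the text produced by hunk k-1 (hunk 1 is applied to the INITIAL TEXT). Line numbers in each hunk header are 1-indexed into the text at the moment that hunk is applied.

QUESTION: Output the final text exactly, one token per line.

Hunk 1: at line 3 remove [xdjoh,piu,miihx] add [mzra,jizi,zkjy] -> 13 lines: jzqwd aon icb fdum mzra jizi zkjy ngzsw nldg mbraj mwle esxu qkt
Hunk 2: at line 2 remove [fdum,mzra,jizi] add [lrrzp] -> 11 lines: jzqwd aon icb lrrzp zkjy ngzsw nldg mbraj mwle esxu qkt
Hunk 3: at line 5 remove [nldg] add [ytmmp] -> 11 lines: jzqwd aon icb lrrzp zkjy ngzsw ytmmp mbraj mwle esxu qkt
Hunk 4: at line 6 remove [mbraj,mwle] add [dhxdl,pvc] -> 11 lines: jzqwd aon icb lrrzp zkjy ngzsw ytmmp dhxdl pvc esxu qkt
Hunk 5: at line 9 remove [esxu] add [gbwwa,okfli] -> 12 lines: jzqwd aon icb lrrzp zkjy ngzsw ytmmp dhxdl pvc gbwwa okfli qkt
Hunk 6: at line 5 remove [ngzsw] add [xpwkp,dptvy,tlez] -> 14 lines: jzqwd aon icb lrrzp zkjy xpwkp dptvy tlez ytmmp dhxdl pvc gbwwa okfli qkt
Hunk 7: at line 7 remove [ytmmp,dhxdl] add [decg,rqo,kbzs] -> 15 lines: jzqwd aon icb lrrzp zkjy xpwkp dptvy tlez decg rqo kbzs pvc gbwwa okfli qkt

Answer: jzqwd
aon
icb
lrrzp
zkjy
xpwkp
dptvy
tlez
decg
rqo
kbzs
pvc
gbwwa
okfli
qkt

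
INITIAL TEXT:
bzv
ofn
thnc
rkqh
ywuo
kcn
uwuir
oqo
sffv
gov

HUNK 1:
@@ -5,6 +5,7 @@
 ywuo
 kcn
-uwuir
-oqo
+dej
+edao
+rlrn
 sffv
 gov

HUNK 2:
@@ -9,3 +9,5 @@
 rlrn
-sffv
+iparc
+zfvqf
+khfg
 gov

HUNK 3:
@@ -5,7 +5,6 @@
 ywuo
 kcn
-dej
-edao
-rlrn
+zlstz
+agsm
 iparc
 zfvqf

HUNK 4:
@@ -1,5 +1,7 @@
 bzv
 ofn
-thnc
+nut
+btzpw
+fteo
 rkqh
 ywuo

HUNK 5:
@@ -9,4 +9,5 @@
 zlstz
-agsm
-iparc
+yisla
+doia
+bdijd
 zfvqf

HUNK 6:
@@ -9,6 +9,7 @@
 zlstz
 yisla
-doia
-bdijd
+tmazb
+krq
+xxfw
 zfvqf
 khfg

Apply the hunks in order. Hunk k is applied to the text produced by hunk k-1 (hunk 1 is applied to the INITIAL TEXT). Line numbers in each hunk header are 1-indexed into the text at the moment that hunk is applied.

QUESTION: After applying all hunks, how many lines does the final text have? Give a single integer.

Answer: 16

Derivation:
Hunk 1: at line 5 remove [uwuir,oqo] add [dej,edao,rlrn] -> 11 lines: bzv ofn thnc rkqh ywuo kcn dej edao rlrn sffv gov
Hunk 2: at line 9 remove [sffv] add [iparc,zfvqf,khfg] -> 13 lines: bzv ofn thnc rkqh ywuo kcn dej edao rlrn iparc zfvqf khfg gov
Hunk 3: at line 5 remove [dej,edao,rlrn] add [zlstz,agsm] -> 12 lines: bzv ofn thnc rkqh ywuo kcn zlstz agsm iparc zfvqf khfg gov
Hunk 4: at line 1 remove [thnc] add [nut,btzpw,fteo] -> 14 lines: bzv ofn nut btzpw fteo rkqh ywuo kcn zlstz agsm iparc zfvqf khfg gov
Hunk 5: at line 9 remove [agsm,iparc] add [yisla,doia,bdijd] -> 15 lines: bzv ofn nut btzpw fteo rkqh ywuo kcn zlstz yisla doia bdijd zfvqf khfg gov
Hunk 6: at line 9 remove [doia,bdijd] add [tmazb,krq,xxfw] -> 16 lines: bzv ofn nut btzpw fteo rkqh ywuo kcn zlstz yisla tmazb krq xxfw zfvqf khfg gov
Final line count: 16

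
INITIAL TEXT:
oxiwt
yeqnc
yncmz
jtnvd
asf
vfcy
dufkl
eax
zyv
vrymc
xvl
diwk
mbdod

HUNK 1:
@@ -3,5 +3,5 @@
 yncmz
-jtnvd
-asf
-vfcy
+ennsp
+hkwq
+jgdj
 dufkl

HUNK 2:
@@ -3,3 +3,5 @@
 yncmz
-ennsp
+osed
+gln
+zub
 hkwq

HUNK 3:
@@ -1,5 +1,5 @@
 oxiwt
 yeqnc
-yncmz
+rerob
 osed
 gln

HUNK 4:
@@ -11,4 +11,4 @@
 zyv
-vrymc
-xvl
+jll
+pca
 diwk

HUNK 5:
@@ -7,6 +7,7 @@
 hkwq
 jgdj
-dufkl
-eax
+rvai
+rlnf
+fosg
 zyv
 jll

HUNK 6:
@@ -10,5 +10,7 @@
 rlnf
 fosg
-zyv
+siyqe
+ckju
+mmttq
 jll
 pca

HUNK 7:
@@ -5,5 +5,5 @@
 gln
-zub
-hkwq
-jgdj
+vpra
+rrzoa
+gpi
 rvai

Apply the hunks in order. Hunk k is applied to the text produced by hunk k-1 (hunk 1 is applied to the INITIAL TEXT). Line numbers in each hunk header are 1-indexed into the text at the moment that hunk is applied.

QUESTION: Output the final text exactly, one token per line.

Hunk 1: at line 3 remove [jtnvd,asf,vfcy] add [ennsp,hkwq,jgdj] -> 13 lines: oxiwt yeqnc yncmz ennsp hkwq jgdj dufkl eax zyv vrymc xvl diwk mbdod
Hunk 2: at line 3 remove [ennsp] add [osed,gln,zub] -> 15 lines: oxiwt yeqnc yncmz osed gln zub hkwq jgdj dufkl eax zyv vrymc xvl diwk mbdod
Hunk 3: at line 1 remove [yncmz] add [rerob] -> 15 lines: oxiwt yeqnc rerob osed gln zub hkwq jgdj dufkl eax zyv vrymc xvl diwk mbdod
Hunk 4: at line 11 remove [vrymc,xvl] add [jll,pca] -> 15 lines: oxiwt yeqnc rerob osed gln zub hkwq jgdj dufkl eax zyv jll pca diwk mbdod
Hunk 5: at line 7 remove [dufkl,eax] add [rvai,rlnf,fosg] -> 16 lines: oxiwt yeqnc rerob osed gln zub hkwq jgdj rvai rlnf fosg zyv jll pca diwk mbdod
Hunk 6: at line 10 remove [zyv] add [siyqe,ckju,mmttq] -> 18 lines: oxiwt yeqnc rerob osed gln zub hkwq jgdj rvai rlnf fosg siyqe ckju mmttq jll pca diwk mbdod
Hunk 7: at line 5 remove [zub,hkwq,jgdj] add [vpra,rrzoa,gpi] -> 18 lines: oxiwt yeqnc rerob osed gln vpra rrzoa gpi rvai rlnf fosg siyqe ckju mmttq jll pca diwk mbdod

Answer: oxiwt
yeqnc
rerob
osed
gln
vpra
rrzoa
gpi
rvai
rlnf
fosg
siyqe
ckju
mmttq
jll
pca
diwk
mbdod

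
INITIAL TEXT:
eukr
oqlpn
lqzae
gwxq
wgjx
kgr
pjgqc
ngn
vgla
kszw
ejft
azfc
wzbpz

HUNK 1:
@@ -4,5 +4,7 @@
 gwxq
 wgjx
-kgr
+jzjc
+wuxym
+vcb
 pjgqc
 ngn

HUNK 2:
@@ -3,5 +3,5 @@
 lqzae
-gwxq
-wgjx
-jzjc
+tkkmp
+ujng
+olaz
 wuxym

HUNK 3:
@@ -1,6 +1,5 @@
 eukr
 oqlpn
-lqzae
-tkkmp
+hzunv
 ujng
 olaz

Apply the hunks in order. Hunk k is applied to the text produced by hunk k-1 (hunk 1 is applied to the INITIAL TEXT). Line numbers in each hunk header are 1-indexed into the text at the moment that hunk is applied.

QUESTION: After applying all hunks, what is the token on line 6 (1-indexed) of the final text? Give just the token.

Hunk 1: at line 4 remove [kgr] add [jzjc,wuxym,vcb] -> 15 lines: eukr oqlpn lqzae gwxq wgjx jzjc wuxym vcb pjgqc ngn vgla kszw ejft azfc wzbpz
Hunk 2: at line 3 remove [gwxq,wgjx,jzjc] add [tkkmp,ujng,olaz] -> 15 lines: eukr oqlpn lqzae tkkmp ujng olaz wuxym vcb pjgqc ngn vgla kszw ejft azfc wzbpz
Hunk 3: at line 1 remove [lqzae,tkkmp] add [hzunv] -> 14 lines: eukr oqlpn hzunv ujng olaz wuxym vcb pjgqc ngn vgla kszw ejft azfc wzbpz
Final line 6: wuxym

Answer: wuxym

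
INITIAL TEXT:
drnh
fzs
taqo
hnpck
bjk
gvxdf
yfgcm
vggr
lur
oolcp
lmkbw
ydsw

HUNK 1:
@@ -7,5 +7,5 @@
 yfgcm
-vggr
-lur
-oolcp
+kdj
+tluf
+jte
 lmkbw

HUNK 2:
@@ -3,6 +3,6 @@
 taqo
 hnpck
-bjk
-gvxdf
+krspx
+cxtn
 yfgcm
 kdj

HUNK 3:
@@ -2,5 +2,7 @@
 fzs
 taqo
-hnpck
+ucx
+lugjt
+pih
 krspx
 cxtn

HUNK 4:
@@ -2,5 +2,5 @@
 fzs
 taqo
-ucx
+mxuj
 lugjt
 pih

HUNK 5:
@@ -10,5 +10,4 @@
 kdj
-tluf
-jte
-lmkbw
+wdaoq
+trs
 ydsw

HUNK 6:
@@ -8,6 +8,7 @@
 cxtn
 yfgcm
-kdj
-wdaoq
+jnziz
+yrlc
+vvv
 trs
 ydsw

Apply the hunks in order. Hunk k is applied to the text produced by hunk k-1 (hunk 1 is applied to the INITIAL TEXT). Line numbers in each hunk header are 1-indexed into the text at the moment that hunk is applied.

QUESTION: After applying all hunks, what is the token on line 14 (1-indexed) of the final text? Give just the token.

Answer: ydsw

Derivation:
Hunk 1: at line 7 remove [vggr,lur,oolcp] add [kdj,tluf,jte] -> 12 lines: drnh fzs taqo hnpck bjk gvxdf yfgcm kdj tluf jte lmkbw ydsw
Hunk 2: at line 3 remove [bjk,gvxdf] add [krspx,cxtn] -> 12 lines: drnh fzs taqo hnpck krspx cxtn yfgcm kdj tluf jte lmkbw ydsw
Hunk 3: at line 2 remove [hnpck] add [ucx,lugjt,pih] -> 14 lines: drnh fzs taqo ucx lugjt pih krspx cxtn yfgcm kdj tluf jte lmkbw ydsw
Hunk 4: at line 2 remove [ucx] add [mxuj] -> 14 lines: drnh fzs taqo mxuj lugjt pih krspx cxtn yfgcm kdj tluf jte lmkbw ydsw
Hunk 5: at line 10 remove [tluf,jte,lmkbw] add [wdaoq,trs] -> 13 lines: drnh fzs taqo mxuj lugjt pih krspx cxtn yfgcm kdj wdaoq trs ydsw
Hunk 6: at line 8 remove [kdj,wdaoq] add [jnziz,yrlc,vvv] -> 14 lines: drnh fzs taqo mxuj lugjt pih krspx cxtn yfgcm jnziz yrlc vvv trs ydsw
Final line 14: ydsw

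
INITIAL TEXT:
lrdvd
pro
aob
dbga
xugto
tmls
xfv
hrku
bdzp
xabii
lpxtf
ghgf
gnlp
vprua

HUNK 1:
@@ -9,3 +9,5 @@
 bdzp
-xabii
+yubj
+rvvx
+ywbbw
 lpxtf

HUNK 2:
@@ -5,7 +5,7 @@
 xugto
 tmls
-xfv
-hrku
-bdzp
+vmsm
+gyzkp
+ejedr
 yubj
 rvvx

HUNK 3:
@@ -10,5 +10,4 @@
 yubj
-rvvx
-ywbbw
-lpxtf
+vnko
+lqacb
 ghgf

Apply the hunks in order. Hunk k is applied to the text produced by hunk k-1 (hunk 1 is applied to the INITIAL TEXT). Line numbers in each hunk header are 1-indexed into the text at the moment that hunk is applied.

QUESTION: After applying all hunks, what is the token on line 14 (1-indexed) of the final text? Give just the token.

Answer: gnlp

Derivation:
Hunk 1: at line 9 remove [xabii] add [yubj,rvvx,ywbbw] -> 16 lines: lrdvd pro aob dbga xugto tmls xfv hrku bdzp yubj rvvx ywbbw lpxtf ghgf gnlp vprua
Hunk 2: at line 5 remove [xfv,hrku,bdzp] add [vmsm,gyzkp,ejedr] -> 16 lines: lrdvd pro aob dbga xugto tmls vmsm gyzkp ejedr yubj rvvx ywbbw lpxtf ghgf gnlp vprua
Hunk 3: at line 10 remove [rvvx,ywbbw,lpxtf] add [vnko,lqacb] -> 15 lines: lrdvd pro aob dbga xugto tmls vmsm gyzkp ejedr yubj vnko lqacb ghgf gnlp vprua
Final line 14: gnlp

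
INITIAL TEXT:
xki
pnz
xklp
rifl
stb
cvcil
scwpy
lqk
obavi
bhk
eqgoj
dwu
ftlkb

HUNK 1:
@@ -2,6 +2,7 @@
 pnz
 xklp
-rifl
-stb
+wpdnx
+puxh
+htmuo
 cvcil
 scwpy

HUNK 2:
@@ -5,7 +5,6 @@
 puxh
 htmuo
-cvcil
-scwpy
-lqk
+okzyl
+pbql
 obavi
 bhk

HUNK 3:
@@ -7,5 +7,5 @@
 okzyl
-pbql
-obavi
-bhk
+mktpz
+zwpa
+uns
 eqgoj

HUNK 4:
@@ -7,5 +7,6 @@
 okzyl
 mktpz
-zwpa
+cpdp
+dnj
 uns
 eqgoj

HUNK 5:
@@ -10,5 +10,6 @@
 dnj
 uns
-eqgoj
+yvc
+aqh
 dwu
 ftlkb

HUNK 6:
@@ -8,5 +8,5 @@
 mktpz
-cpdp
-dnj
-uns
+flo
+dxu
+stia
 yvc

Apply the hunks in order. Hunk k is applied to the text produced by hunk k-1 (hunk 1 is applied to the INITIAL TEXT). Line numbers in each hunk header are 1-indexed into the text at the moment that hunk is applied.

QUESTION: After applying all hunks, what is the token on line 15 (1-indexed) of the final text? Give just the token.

Hunk 1: at line 2 remove [rifl,stb] add [wpdnx,puxh,htmuo] -> 14 lines: xki pnz xklp wpdnx puxh htmuo cvcil scwpy lqk obavi bhk eqgoj dwu ftlkb
Hunk 2: at line 5 remove [cvcil,scwpy,lqk] add [okzyl,pbql] -> 13 lines: xki pnz xklp wpdnx puxh htmuo okzyl pbql obavi bhk eqgoj dwu ftlkb
Hunk 3: at line 7 remove [pbql,obavi,bhk] add [mktpz,zwpa,uns] -> 13 lines: xki pnz xklp wpdnx puxh htmuo okzyl mktpz zwpa uns eqgoj dwu ftlkb
Hunk 4: at line 7 remove [zwpa] add [cpdp,dnj] -> 14 lines: xki pnz xklp wpdnx puxh htmuo okzyl mktpz cpdp dnj uns eqgoj dwu ftlkb
Hunk 5: at line 10 remove [eqgoj] add [yvc,aqh] -> 15 lines: xki pnz xklp wpdnx puxh htmuo okzyl mktpz cpdp dnj uns yvc aqh dwu ftlkb
Hunk 6: at line 8 remove [cpdp,dnj,uns] add [flo,dxu,stia] -> 15 lines: xki pnz xklp wpdnx puxh htmuo okzyl mktpz flo dxu stia yvc aqh dwu ftlkb
Final line 15: ftlkb

Answer: ftlkb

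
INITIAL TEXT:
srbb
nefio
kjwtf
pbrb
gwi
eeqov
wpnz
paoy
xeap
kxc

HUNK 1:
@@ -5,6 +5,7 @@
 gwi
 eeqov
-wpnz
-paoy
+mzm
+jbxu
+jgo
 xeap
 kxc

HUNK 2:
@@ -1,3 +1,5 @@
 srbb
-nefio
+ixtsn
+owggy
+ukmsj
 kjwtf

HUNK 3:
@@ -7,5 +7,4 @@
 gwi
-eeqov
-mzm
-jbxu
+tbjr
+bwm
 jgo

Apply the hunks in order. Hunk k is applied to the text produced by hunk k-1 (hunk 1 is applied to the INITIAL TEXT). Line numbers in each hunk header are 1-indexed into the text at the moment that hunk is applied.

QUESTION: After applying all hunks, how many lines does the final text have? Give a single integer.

Answer: 12

Derivation:
Hunk 1: at line 5 remove [wpnz,paoy] add [mzm,jbxu,jgo] -> 11 lines: srbb nefio kjwtf pbrb gwi eeqov mzm jbxu jgo xeap kxc
Hunk 2: at line 1 remove [nefio] add [ixtsn,owggy,ukmsj] -> 13 lines: srbb ixtsn owggy ukmsj kjwtf pbrb gwi eeqov mzm jbxu jgo xeap kxc
Hunk 3: at line 7 remove [eeqov,mzm,jbxu] add [tbjr,bwm] -> 12 lines: srbb ixtsn owggy ukmsj kjwtf pbrb gwi tbjr bwm jgo xeap kxc
Final line count: 12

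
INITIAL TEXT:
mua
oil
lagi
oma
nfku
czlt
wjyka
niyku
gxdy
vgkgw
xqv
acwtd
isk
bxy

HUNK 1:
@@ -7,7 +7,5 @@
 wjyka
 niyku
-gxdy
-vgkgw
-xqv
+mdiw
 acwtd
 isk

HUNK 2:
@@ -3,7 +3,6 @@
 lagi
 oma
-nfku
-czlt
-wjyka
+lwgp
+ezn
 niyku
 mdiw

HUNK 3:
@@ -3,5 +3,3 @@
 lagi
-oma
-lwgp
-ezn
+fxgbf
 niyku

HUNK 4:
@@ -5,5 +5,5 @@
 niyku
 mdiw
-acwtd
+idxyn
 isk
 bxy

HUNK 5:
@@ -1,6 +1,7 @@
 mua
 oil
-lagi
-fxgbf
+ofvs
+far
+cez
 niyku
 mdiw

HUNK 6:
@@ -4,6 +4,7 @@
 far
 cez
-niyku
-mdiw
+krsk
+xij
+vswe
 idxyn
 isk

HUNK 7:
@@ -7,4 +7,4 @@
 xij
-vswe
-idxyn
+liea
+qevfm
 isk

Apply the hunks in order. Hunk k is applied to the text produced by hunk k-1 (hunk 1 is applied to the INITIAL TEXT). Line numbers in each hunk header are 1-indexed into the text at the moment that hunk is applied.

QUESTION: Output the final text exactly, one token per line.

Answer: mua
oil
ofvs
far
cez
krsk
xij
liea
qevfm
isk
bxy

Derivation:
Hunk 1: at line 7 remove [gxdy,vgkgw,xqv] add [mdiw] -> 12 lines: mua oil lagi oma nfku czlt wjyka niyku mdiw acwtd isk bxy
Hunk 2: at line 3 remove [nfku,czlt,wjyka] add [lwgp,ezn] -> 11 lines: mua oil lagi oma lwgp ezn niyku mdiw acwtd isk bxy
Hunk 3: at line 3 remove [oma,lwgp,ezn] add [fxgbf] -> 9 lines: mua oil lagi fxgbf niyku mdiw acwtd isk bxy
Hunk 4: at line 5 remove [acwtd] add [idxyn] -> 9 lines: mua oil lagi fxgbf niyku mdiw idxyn isk bxy
Hunk 5: at line 1 remove [lagi,fxgbf] add [ofvs,far,cez] -> 10 lines: mua oil ofvs far cez niyku mdiw idxyn isk bxy
Hunk 6: at line 4 remove [niyku,mdiw] add [krsk,xij,vswe] -> 11 lines: mua oil ofvs far cez krsk xij vswe idxyn isk bxy
Hunk 7: at line 7 remove [vswe,idxyn] add [liea,qevfm] -> 11 lines: mua oil ofvs far cez krsk xij liea qevfm isk bxy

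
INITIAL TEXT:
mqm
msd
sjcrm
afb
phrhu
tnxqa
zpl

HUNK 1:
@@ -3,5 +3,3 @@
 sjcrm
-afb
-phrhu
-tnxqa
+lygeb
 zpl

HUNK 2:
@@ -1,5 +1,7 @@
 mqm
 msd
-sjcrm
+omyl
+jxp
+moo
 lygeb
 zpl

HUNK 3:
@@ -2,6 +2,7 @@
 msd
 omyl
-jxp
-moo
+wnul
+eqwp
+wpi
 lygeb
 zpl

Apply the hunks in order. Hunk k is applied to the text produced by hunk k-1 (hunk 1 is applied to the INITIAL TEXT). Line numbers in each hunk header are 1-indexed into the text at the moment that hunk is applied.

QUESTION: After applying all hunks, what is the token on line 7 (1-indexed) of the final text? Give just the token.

Hunk 1: at line 3 remove [afb,phrhu,tnxqa] add [lygeb] -> 5 lines: mqm msd sjcrm lygeb zpl
Hunk 2: at line 1 remove [sjcrm] add [omyl,jxp,moo] -> 7 lines: mqm msd omyl jxp moo lygeb zpl
Hunk 3: at line 2 remove [jxp,moo] add [wnul,eqwp,wpi] -> 8 lines: mqm msd omyl wnul eqwp wpi lygeb zpl
Final line 7: lygeb

Answer: lygeb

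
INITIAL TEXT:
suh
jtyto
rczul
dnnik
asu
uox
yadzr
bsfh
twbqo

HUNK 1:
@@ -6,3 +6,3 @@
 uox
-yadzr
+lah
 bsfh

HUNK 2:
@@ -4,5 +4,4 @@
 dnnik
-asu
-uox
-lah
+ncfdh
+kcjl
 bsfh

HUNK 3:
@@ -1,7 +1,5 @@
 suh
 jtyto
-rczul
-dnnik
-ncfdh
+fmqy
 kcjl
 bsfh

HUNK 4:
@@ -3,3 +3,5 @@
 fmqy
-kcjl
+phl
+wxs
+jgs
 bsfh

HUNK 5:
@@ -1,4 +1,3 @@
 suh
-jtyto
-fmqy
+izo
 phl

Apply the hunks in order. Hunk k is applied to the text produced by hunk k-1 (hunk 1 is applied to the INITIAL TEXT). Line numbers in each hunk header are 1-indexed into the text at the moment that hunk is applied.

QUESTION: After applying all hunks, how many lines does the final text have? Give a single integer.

Hunk 1: at line 6 remove [yadzr] add [lah] -> 9 lines: suh jtyto rczul dnnik asu uox lah bsfh twbqo
Hunk 2: at line 4 remove [asu,uox,lah] add [ncfdh,kcjl] -> 8 lines: suh jtyto rczul dnnik ncfdh kcjl bsfh twbqo
Hunk 3: at line 1 remove [rczul,dnnik,ncfdh] add [fmqy] -> 6 lines: suh jtyto fmqy kcjl bsfh twbqo
Hunk 4: at line 3 remove [kcjl] add [phl,wxs,jgs] -> 8 lines: suh jtyto fmqy phl wxs jgs bsfh twbqo
Hunk 5: at line 1 remove [jtyto,fmqy] add [izo] -> 7 lines: suh izo phl wxs jgs bsfh twbqo
Final line count: 7

Answer: 7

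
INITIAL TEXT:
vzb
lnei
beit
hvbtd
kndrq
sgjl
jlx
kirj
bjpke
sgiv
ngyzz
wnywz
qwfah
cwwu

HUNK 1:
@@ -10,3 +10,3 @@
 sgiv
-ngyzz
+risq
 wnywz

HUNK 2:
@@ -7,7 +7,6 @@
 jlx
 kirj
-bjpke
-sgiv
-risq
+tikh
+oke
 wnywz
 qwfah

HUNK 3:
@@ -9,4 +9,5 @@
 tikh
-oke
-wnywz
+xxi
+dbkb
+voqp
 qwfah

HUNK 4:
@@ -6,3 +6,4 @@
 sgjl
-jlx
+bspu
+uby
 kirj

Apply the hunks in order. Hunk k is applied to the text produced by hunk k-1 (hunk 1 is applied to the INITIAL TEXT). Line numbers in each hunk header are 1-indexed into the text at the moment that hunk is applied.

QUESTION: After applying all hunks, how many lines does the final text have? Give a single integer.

Answer: 15

Derivation:
Hunk 1: at line 10 remove [ngyzz] add [risq] -> 14 lines: vzb lnei beit hvbtd kndrq sgjl jlx kirj bjpke sgiv risq wnywz qwfah cwwu
Hunk 2: at line 7 remove [bjpke,sgiv,risq] add [tikh,oke] -> 13 lines: vzb lnei beit hvbtd kndrq sgjl jlx kirj tikh oke wnywz qwfah cwwu
Hunk 3: at line 9 remove [oke,wnywz] add [xxi,dbkb,voqp] -> 14 lines: vzb lnei beit hvbtd kndrq sgjl jlx kirj tikh xxi dbkb voqp qwfah cwwu
Hunk 4: at line 6 remove [jlx] add [bspu,uby] -> 15 lines: vzb lnei beit hvbtd kndrq sgjl bspu uby kirj tikh xxi dbkb voqp qwfah cwwu
Final line count: 15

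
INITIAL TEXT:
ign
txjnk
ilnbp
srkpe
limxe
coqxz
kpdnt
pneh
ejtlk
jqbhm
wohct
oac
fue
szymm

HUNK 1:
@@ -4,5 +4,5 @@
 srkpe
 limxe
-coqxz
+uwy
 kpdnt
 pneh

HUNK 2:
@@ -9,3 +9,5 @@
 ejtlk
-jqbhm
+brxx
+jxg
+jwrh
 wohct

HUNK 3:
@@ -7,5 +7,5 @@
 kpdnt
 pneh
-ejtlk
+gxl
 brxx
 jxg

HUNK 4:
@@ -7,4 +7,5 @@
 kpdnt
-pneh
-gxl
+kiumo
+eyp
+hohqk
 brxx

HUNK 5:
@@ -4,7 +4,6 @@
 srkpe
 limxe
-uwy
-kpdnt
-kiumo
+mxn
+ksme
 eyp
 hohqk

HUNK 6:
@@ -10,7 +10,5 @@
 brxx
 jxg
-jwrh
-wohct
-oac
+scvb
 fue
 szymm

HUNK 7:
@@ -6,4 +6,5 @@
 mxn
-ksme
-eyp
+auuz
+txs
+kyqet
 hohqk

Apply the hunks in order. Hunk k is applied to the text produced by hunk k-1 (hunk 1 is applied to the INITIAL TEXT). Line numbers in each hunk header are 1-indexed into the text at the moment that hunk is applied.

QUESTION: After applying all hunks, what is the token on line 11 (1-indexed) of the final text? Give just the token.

Answer: brxx

Derivation:
Hunk 1: at line 4 remove [coqxz] add [uwy] -> 14 lines: ign txjnk ilnbp srkpe limxe uwy kpdnt pneh ejtlk jqbhm wohct oac fue szymm
Hunk 2: at line 9 remove [jqbhm] add [brxx,jxg,jwrh] -> 16 lines: ign txjnk ilnbp srkpe limxe uwy kpdnt pneh ejtlk brxx jxg jwrh wohct oac fue szymm
Hunk 3: at line 7 remove [ejtlk] add [gxl] -> 16 lines: ign txjnk ilnbp srkpe limxe uwy kpdnt pneh gxl brxx jxg jwrh wohct oac fue szymm
Hunk 4: at line 7 remove [pneh,gxl] add [kiumo,eyp,hohqk] -> 17 lines: ign txjnk ilnbp srkpe limxe uwy kpdnt kiumo eyp hohqk brxx jxg jwrh wohct oac fue szymm
Hunk 5: at line 4 remove [uwy,kpdnt,kiumo] add [mxn,ksme] -> 16 lines: ign txjnk ilnbp srkpe limxe mxn ksme eyp hohqk brxx jxg jwrh wohct oac fue szymm
Hunk 6: at line 10 remove [jwrh,wohct,oac] add [scvb] -> 14 lines: ign txjnk ilnbp srkpe limxe mxn ksme eyp hohqk brxx jxg scvb fue szymm
Hunk 7: at line 6 remove [ksme,eyp] add [auuz,txs,kyqet] -> 15 lines: ign txjnk ilnbp srkpe limxe mxn auuz txs kyqet hohqk brxx jxg scvb fue szymm
Final line 11: brxx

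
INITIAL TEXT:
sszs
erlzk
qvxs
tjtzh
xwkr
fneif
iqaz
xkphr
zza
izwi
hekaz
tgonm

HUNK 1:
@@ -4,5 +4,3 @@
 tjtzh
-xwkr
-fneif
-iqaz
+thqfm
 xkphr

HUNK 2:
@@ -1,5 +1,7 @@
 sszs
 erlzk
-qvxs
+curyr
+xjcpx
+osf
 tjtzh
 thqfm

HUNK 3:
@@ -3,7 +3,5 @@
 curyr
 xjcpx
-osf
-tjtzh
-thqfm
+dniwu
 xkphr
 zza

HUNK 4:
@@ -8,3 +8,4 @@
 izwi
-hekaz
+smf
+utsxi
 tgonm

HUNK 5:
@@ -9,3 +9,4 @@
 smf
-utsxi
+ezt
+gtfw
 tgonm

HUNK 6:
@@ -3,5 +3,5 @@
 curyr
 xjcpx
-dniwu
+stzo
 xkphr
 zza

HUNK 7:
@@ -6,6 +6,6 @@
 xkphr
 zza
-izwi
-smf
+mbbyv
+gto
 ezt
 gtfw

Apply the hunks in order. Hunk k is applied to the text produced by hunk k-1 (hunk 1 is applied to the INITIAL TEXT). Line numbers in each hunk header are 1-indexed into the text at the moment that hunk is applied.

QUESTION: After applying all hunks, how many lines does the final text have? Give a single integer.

Hunk 1: at line 4 remove [xwkr,fneif,iqaz] add [thqfm] -> 10 lines: sszs erlzk qvxs tjtzh thqfm xkphr zza izwi hekaz tgonm
Hunk 2: at line 1 remove [qvxs] add [curyr,xjcpx,osf] -> 12 lines: sszs erlzk curyr xjcpx osf tjtzh thqfm xkphr zza izwi hekaz tgonm
Hunk 3: at line 3 remove [osf,tjtzh,thqfm] add [dniwu] -> 10 lines: sszs erlzk curyr xjcpx dniwu xkphr zza izwi hekaz tgonm
Hunk 4: at line 8 remove [hekaz] add [smf,utsxi] -> 11 lines: sszs erlzk curyr xjcpx dniwu xkphr zza izwi smf utsxi tgonm
Hunk 5: at line 9 remove [utsxi] add [ezt,gtfw] -> 12 lines: sszs erlzk curyr xjcpx dniwu xkphr zza izwi smf ezt gtfw tgonm
Hunk 6: at line 3 remove [dniwu] add [stzo] -> 12 lines: sszs erlzk curyr xjcpx stzo xkphr zza izwi smf ezt gtfw tgonm
Hunk 7: at line 6 remove [izwi,smf] add [mbbyv,gto] -> 12 lines: sszs erlzk curyr xjcpx stzo xkphr zza mbbyv gto ezt gtfw tgonm
Final line count: 12

Answer: 12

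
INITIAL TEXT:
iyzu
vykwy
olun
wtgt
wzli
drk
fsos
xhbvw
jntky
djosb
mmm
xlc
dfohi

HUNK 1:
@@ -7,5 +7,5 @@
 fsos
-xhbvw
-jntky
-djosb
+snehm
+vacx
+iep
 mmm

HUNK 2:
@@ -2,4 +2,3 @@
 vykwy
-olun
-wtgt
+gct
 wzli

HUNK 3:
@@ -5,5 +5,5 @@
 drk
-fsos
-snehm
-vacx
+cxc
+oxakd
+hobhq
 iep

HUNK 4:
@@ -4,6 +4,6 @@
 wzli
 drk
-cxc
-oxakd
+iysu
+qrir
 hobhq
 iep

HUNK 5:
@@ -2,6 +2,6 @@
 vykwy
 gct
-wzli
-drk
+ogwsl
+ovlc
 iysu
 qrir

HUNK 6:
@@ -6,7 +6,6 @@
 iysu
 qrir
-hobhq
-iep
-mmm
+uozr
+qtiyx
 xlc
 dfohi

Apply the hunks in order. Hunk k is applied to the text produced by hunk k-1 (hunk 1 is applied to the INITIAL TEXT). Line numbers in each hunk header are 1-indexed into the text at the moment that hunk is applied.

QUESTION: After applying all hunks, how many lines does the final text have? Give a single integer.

Answer: 11

Derivation:
Hunk 1: at line 7 remove [xhbvw,jntky,djosb] add [snehm,vacx,iep] -> 13 lines: iyzu vykwy olun wtgt wzli drk fsos snehm vacx iep mmm xlc dfohi
Hunk 2: at line 2 remove [olun,wtgt] add [gct] -> 12 lines: iyzu vykwy gct wzli drk fsos snehm vacx iep mmm xlc dfohi
Hunk 3: at line 5 remove [fsos,snehm,vacx] add [cxc,oxakd,hobhq] -> 12 lines: iyzu vykwy gct wzli drk cxc oxakd hobhq iep mmm xlc dfohi
Hunk 4: at line 4 remove [cxc,oxakd] add [iysu,qrir] -> 12 lines: iyzu vykwy gct wzli drk iysu qrir hobhq iep mmm xlc dfohi
Hunk 5: at line 2 remove [wzli,drk] add [ogwsl,ovlc] -> 12 lines: iyzu vykwy gct ogwsl ovlc iysu qrir hobhq iep mmm xlc dfohi
Hunk 6: at line 6 remove [hobhq,iep,mmm] add [uozr,qtiyx] -> 11 lines: iyzu vykwy gct ogwsl ovlc iysu qrir uozr qtiyx xlc dfohi
Final line count: 11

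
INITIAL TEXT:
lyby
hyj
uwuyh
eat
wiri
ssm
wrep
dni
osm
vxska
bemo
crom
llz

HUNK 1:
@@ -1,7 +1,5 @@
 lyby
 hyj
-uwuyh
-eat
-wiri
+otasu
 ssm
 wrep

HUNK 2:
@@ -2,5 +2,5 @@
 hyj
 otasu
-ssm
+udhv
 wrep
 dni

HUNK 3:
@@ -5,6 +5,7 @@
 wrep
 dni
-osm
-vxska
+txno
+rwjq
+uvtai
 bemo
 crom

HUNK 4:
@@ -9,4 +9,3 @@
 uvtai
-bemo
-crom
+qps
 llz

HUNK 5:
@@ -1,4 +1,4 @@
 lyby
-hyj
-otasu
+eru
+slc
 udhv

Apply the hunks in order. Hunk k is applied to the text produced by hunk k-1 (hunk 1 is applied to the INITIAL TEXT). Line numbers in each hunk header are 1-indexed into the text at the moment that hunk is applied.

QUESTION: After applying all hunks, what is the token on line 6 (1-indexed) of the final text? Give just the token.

Hunk 1: at line 1 remove [uwuyh,eat,wiri] add [otasu] -> 11 lines: lyby hyj otasu ssm wrep dni osm vxska bemo crom llz
Hunk 2: at line 2 remove [ssm] add [udhv] -> 11 lines: lyby hyj otasu udhv wrep dni osm vxska bemo crom llz
Hunk 3: at line 5 remove [osm,vxska] add [txno,rwjq,uvtai] -> 12 lines: lyby hyj otasu udhv wrep dni txno rwjq uvtai bemo crom llz
Hunk 4: at line 9 remove [bemo,crom] add [qps] -> 11 lines: lyby hyj otasu udhv wrep dni txno rwjq uvtai qps llz
Hunk 5: at line 1 remove [hyj,otasu] add [eru,slc] -> 11 lines: lyby eru slc udhv wrep dni txno rwjq uvtai qps llz
Final line 6: dni

Answer: dni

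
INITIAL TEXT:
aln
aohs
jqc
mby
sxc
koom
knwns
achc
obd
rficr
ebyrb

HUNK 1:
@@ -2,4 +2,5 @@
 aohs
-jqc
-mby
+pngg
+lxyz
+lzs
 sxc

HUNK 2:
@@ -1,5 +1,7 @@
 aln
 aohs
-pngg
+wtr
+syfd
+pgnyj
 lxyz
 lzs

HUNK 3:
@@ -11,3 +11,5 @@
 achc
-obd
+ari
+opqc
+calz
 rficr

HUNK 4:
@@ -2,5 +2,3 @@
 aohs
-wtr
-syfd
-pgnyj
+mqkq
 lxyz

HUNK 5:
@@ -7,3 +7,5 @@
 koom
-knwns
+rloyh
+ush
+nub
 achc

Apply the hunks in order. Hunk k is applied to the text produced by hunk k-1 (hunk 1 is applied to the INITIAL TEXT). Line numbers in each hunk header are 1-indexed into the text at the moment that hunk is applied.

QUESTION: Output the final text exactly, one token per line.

Hunk 1: at line 2 remove [jqc,mby] add [pngg,lxyz,lzs] -> 12 lines: aln aohs pngg lxyz lzs sxc koom knwns achc obd rficr ebyrb
Hunk 2: at line 1 remove [pngg] add [wtr,syfd,pgnyj] -> 14 lines: aln aohs wtr syfd pgnyj lxyz lzs sxc koom knwns achc obd rficr ebyrb
Hunk 3: at line 11 remove [obd] add [ari,opqc,calz] -> 16 lines: aln aohs wtr syfd pgnyj lxyz lzs sxc koom knwns achc ari opqc calz rficr ebyrb
Hunk 4: at line 2 remove [wtr,syfd,pgnyj] add [mqkq] -> 14 lines: aln aohs mqkq lxyz lzs sxc koom knwns achc ari opqc calz rficr ebyrb
Hunk 5: at line 7 remove [knwns] add [rloyh,ush,nub] -> 16 lines: aln aohs mqkq lxyz lzs sxc koom rloyh ush nub achc ari opqc calz rficr ebyrb

Answer: aln
aohs
mqkq
lxyz
lzs
sxc
koom
rloyh
ush
nub
achc
ari
opqc
calz
rficr
ebyrb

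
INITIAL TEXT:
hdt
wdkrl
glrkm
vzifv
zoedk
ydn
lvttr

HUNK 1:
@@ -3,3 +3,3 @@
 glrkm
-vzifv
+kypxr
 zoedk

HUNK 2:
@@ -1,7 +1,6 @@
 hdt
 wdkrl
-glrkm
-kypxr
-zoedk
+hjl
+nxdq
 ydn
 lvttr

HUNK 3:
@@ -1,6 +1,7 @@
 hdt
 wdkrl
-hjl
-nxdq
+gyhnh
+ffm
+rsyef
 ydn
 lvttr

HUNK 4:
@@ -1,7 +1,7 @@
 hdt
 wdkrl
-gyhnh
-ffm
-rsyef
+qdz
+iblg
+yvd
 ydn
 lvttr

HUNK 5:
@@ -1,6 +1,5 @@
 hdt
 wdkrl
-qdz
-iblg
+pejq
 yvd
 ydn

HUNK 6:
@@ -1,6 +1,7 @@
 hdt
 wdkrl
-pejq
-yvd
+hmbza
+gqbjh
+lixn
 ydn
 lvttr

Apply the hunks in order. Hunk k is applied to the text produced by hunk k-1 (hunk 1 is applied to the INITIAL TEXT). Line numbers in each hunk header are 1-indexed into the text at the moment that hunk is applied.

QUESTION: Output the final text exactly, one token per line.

Answer: hdt
wdkrl
hmbza
gqbjh
lixn
ydn
lvttr

Derivation:
Hunk 1: at line 3 remove [vzifv] add [kypxr] -> 7 lines: hdt wdkrl glrkm kypxr zoedk ydn lvttr
Hunk 2: at line 1 remove [glrkm,kypxr,zoedk] add [hjl,nxdq] -> 6 lines: hdt wdkrl hjl nxdq ydn lvttr
Hunk 3: at line 1 remove [hjl,nxdq] add [gyhnh,ffm,rsyef] -> 7 lines: hdt wdkrl gyhnh ffm rsyef ydn lvttr
Hunk 4: at line 1 remove [gyhnh,ffm,rsyef] add [qdz,iblg,yvd] -> 7 lines: hdt wdkrl qdz iblg yvd ydn lvttr
Hunk 5: at line 1 remove [qdz,iblg] add [pejq] -> 6 lines: hdt wdkrl pejq yvd ydn lvttr
Hunk 6: at line 1 remove [pejq,yvd] add [hmbza,gqbjh,lixn] -> 7 lines: hdt wdkrl hmbza gqbjh lixn ydn lvttr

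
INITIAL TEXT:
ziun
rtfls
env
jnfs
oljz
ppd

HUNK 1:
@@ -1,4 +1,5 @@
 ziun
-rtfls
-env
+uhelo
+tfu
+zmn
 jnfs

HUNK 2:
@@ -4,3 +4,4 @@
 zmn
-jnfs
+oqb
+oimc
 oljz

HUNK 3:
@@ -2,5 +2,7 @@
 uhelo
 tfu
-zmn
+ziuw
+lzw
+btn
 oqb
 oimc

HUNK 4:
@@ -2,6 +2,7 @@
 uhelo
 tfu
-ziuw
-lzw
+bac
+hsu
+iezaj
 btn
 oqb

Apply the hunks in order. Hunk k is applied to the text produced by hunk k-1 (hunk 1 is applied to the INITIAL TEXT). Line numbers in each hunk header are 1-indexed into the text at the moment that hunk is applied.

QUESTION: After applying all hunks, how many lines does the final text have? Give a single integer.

Answer: 11

Derivation:
Hunk 1: at line 1 remove [rtfls,env] add [uhelo,tfu,zmn] -> 7 lines: ziun uhelo tfu zmn jnfs oljz ppd
Hunk 2: at line 4 remove [jnfs] add [oqb,oimc] -> 8 lines: ziun uhelo tfu zmn oqb oimc oljz ppd
Hunk 3: at line 2 remove [zmn] add [ziuw,lzw,btn] -> 10 lines: ziun uhelo tfu ziuw lzw btn oqb oimc oljz ppd
Hunk 4: at line 2 remove [ziuw,lzw] add [bac,hsu,iezaj] -> 11 lines: ziun uhelo tfu bac hsu iezaj btn oqb oimc oljz ppd
Final line count: 11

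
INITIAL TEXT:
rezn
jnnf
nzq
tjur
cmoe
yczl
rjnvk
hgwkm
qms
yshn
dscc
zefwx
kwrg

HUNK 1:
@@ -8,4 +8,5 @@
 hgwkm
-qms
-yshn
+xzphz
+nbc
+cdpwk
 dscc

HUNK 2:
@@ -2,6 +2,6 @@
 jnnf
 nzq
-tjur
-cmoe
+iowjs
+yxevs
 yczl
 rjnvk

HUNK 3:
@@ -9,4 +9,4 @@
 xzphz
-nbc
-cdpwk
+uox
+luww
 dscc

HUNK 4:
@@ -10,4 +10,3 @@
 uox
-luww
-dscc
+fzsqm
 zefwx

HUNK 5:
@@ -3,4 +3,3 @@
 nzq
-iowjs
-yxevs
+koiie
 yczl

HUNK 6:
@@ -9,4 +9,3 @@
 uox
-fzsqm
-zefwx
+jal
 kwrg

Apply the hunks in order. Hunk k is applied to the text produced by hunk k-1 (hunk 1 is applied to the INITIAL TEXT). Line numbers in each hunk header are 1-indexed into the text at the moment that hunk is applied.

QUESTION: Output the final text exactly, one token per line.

Answer: rezn
jnnf
nzq
koiie
yczl
rjnvk
hgwkm
xzphz
uox
jal
kwrg

Derivation:
Hunk 1: at line 8 remove [qms,yshn] add [xzphz,nbc,cdpwk] -> 14 lines: rezn jnnf nzq tjur cmoe yczl rjnvk hgwkm xzphz nbc cdpwk dscc zefwx kwrg
Hunk 2: at line 2 remove [tjur,cmoe] add [iowjs,yxevs] -> 14 lines: rezn jnnf nzq iowjs yxevs yczl rjnvk hgwkm xzphz nbc cdpwk dscc zefwx kwrg
Hunk 3: at line 9 remove [nbc,cdpwk] add [uox,luww] -> 14 lines: rezn jnnf nzq iowjs yxevs yczl rjnvk hgwkm xzphz uox luww dscc zefwx kwrg
Hunk 4: at line 10 remove [luww,dscc] add [fzsqm] -> 13 lines: rezn jnnf nzq iowjs yxevs yczl rjnvk hgwkm xzphz uox fzsqm zefwx kwrg
Hunk 5: at line 3 remove [iowjs,yxevs] add [koiie] -> 12 lines: rezn jnnf nzq koiie yczl rjnvk hgwkm xzphz uox fzsqm zefwx kwrg
Hunk 6: at line 9 remove [fzsqm,zefwx] add [jal] -> 11 lines: rezn jnnf nzq koiie yczl rjnvk hgwkm xzphz uox jal kwrg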